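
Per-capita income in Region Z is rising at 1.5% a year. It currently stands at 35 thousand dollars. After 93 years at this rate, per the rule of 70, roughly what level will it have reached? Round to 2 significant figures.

It doubles every 70/1.5 ≈ 46.67 years, so 93 years is 1.99 doublings.
2^1.99 ≈ 3.97; 35 × 3.97 ≈ 140 thousand dollars.

approximately 140 thousand dollars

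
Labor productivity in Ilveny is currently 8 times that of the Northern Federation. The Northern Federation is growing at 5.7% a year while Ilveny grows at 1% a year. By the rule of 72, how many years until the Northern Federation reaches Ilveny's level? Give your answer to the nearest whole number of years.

What matters is the difference: 4.7 pp.
Rule of 72 on the gap: the ratio halves every 72/4.7 ≈ 15.32 years.
An 8 times gap closes after 3 halvings: 3 × 15.32 ≈ 46 years.

≈ 46 years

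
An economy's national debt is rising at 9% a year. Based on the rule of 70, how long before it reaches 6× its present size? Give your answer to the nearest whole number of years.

One doubling takes 70/9 = 7.78 years.
6× is log₂ 6 ≈ 2.58 doublings, so ≈ 2.58 × 7.78 = 20 years.

about 20 years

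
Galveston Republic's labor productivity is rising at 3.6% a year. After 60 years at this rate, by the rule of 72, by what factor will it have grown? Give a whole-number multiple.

Doubling time ≈ 72/3.6 = 20.00 years.
60/20.00 ≈ 3 doublings, so about 2^3 = 8×.

about 8 times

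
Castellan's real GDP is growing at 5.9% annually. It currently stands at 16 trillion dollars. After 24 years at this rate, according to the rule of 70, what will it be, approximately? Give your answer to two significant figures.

about 65 trillion dollars

Doubling time ≈ 70/5.9 = 11.86 years.
24 years is 24/11.86 ≈ 2.02 doublings, a factor of 2^2.02 ≈ 4.06.
16 × 4.06 ≈ 65 trillion dollars.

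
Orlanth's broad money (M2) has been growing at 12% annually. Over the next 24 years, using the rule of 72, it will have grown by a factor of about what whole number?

72/12 ≈ 6.00 years per doubling.
24 years fits 4 doublings: 2^4 = 16.

approximately 16 times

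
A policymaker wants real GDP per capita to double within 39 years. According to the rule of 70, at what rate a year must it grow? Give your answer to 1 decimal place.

≈ 1.8%

70 / 39 ≈ 1.79, so about 1.8% a year.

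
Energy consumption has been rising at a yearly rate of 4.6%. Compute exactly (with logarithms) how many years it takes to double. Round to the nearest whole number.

t = ln(2) / ln(1 + 0.046) = 0.6931 / 0.044973 ≈ 15.41.
≈ 15 years.

15 years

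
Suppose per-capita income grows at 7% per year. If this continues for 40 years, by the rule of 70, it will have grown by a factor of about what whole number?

Doubling time ≈ 70/7 = 10.00 years.
40/10.00 ≈ 4 doublings, so about 2^4 = 16×.

about 16 times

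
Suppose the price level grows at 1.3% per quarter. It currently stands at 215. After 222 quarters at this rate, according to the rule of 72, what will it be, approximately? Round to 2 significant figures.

around 3500

It doubles every 72/1.3 ≈ 55.38 quarters, so 222 quarters is 4.01 doublings.
2^4.01 ≈ 16.11; 215 × 16.11 ≈ 3500.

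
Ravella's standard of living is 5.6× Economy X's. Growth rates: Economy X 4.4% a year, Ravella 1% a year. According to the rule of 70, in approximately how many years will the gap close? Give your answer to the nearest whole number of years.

around 51 years

What matters is the difference: 3.4 pp.
Rule of 70 on the gap: the ratio halves every 70/3.4 ≈ 20.59 years.
A 5.6× gap takes log₂(5.6) ≈ 2.49 halvings to close: 2.49 × 20.59 ≈ 51 years.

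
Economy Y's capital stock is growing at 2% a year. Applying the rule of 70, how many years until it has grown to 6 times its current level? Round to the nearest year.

One doubling takes 70/2 = 35.00 years.
6× is log₂ 6 ≈ 2.58 doublings, so ≈ 2.58 × 35.00 = 90 years.

roughly 90 years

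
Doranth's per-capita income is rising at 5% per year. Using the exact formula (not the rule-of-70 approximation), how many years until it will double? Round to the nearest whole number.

14 years

t = ln(2) / ln(1 + 0.05) = 0.6931 / 0.048790 ≈ 14.21.
≈ 14 years.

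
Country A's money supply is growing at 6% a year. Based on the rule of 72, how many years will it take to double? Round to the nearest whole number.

approximately 12 years

72/6 ≈ 12.00, so it doubles roughly every 12 years.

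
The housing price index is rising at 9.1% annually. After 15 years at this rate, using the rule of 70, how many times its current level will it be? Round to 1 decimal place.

around 3.9 times

Doubles every ≈ 7.69 years (70/9.1).
15 years is 1.95 doublings; 2^1.95 ≈ 3.9×.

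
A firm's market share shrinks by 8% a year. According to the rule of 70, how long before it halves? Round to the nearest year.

Halving time ≈ 70 / 8 = 8.75 → 9 years.

approximately 9 years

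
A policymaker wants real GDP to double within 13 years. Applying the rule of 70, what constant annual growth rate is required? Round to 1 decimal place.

approximately 5.4% annually

70 / 13 ≈ 5.38, so about 5.4% annually.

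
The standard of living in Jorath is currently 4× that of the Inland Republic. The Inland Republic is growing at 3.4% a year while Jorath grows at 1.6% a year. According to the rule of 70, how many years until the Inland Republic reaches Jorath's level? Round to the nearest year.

the Inland Republic gains on Jorath at 3.4% − 1.6% = 1.8 points a year.
At that relative rate the gap halves every 70/1.8 ≈ 38.89 years.
A 4× gap closes after 2 halvings: 2 × 38.89 ≈ 78 years.

approximately 78 years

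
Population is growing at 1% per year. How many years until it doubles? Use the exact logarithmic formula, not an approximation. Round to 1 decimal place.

69.7 years

t = ln(2) / ln(1 + 0.01) = 0.6931 / 0.009950 ≈ 69.66.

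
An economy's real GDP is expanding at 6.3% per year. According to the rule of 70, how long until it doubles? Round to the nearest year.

Doubling time ≈ 70 / 6.3 = 11.11 years.

≈ 11 years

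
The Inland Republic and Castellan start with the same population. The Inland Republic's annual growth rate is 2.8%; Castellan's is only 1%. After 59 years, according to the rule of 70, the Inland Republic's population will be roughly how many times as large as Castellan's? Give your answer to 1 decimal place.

2.9 times

Rate gap = 2.8% − 1% = 1.8 points.
The ratio doubles every 70/1.8 ≈ 38.89 years.
59/38.89 ≈ 1.52 doublings → ratio ≈ 2^1.52 ≈ 2.9.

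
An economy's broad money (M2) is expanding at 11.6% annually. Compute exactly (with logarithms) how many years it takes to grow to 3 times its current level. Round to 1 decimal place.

10.0 years

t = ln(3) / ln(1 + 0.116) = 1.0986 / 0.109751 ≈ 10.01.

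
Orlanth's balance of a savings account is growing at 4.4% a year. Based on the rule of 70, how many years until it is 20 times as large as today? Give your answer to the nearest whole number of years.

roughly 69 years

Doubling time ≈ 70/4.4 = 15.91 years.
20× is log₂ 20 ≈ 4.32 doublings, so ≈ 4.32 × 15.91 = 69 years.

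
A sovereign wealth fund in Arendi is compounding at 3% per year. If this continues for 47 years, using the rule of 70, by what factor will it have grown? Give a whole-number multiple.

about 4 times

70/3 ≈ 23.33 years per doubling.
47 years fits 2 doublings: 2^2 = 4.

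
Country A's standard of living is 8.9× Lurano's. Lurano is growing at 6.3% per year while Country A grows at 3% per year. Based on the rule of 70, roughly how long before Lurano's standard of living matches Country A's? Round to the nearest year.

The growth-rate gap is 6.3% − 3% = 3.3 percentage points.
So the ratio between them halves every 70/3.3 ≈ 21.21 years.
An 8.9× gap takes log₂(8.9) ≈ 3.15 halvings to close: 3.15 × 21.21 ≈ 67 years.

around 67 years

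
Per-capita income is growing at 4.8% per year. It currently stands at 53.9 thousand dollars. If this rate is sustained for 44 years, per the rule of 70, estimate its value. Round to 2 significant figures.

about 440 thousand dollars

Doubling time ≈ 70/4.8 = 14.58 years.
44 years is 44/14.58 ≈ 3.02 doublings, a factor of 2^3.02 ≈ 8.11.
53.9 × 8.11 ≈ 440 thousand dollars.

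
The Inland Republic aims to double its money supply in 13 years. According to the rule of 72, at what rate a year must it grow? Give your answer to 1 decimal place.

around 5.5% a year

72 / 13 ≈ 5.54, so about 5.5% a year.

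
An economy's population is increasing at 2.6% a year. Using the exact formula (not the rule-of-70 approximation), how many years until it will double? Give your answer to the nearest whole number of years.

27 years

t = ln(2) / ln(1 + 0.026) = 0.6931 / 0.025668 ≈ 27.00.
≈ 27 years.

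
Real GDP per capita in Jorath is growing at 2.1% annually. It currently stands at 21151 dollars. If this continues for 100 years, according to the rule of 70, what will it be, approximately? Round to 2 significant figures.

Doubling time ≈ 70/2.1 = 33.33 years.
100 years is 100/33.33 ≈ 3.00 doublings, a factor of 2^3.00 ≈ 8.00.
21151 × 8.00 ≈ 170000 dollars.

≈ 170000 dollars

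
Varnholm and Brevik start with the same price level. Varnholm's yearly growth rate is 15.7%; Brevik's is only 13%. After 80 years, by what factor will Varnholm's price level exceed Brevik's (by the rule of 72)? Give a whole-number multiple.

≈ 8 times

Rate gap = 15.7% − 13% = 2.7 points.
The ratio doubles every 72/2.7 ≈ 26.67 years.
80/26.67 ≈ 3.00 doublings → ratio ≈ 2^3.00 ≈ 8.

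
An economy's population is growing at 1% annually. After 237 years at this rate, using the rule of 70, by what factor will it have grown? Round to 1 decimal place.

Doubling time ≈ 70/1 = 70.00 years.
237 years / 70.00 ≈ 3.39 doublings → factor 2^3.39 ≈ 10.5.

roughly 10.5 times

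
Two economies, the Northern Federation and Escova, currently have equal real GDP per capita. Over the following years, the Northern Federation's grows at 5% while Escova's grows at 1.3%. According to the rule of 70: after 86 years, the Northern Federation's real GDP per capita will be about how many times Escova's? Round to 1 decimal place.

Only the 3.7-point difference matters.
70/3.7 ≈ 18.92 years per doubling of the ratio; 86 years gives 4.55 doublings, so ≈ 23.4×.

approximately 23.4 times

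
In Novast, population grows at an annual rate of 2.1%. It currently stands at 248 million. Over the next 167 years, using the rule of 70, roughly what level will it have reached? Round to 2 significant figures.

roughly 8000 million

Doubling time ≈ 70/2.1 = 33.33 years.
167 years is 167/33.33 ≈ 5.01 doublings, a factor of 2^5.01 ≈ 32.22.
248 × 32.22 ≈ 8000 million.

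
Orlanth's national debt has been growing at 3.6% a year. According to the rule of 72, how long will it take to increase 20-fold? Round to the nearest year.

86 years

Doubling time ≈ 72/3.6 = 20.00 years.
20× is log₂ 20 ≈ 4.32 doublings, so ≈ 4.32 × 20.00 = 86 years.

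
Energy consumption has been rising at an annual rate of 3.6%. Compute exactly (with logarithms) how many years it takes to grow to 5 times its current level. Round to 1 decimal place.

45.5 years

t = ln(5) / ln(1 + 0.036) = 1.6094 / 0.035367 ≈ 45.51.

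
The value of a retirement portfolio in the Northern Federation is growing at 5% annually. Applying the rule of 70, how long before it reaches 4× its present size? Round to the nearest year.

At 5% it doubles every 70/5 ≈ 14.00 years.
Getting to 4× needs 2 doublings: 2 × 14.00 ≈ 28 years.

28 years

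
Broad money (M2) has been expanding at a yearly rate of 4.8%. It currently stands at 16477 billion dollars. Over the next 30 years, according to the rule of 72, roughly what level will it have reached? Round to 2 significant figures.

approximately 66000 billion dollars

It doubles every 72/4.8 ≈ 15.00 years, so 30 years is 2.00 doublings.
2^2.00 ≈ 4.00; 16477 × 4.00 ≈ 66000 billion dollars.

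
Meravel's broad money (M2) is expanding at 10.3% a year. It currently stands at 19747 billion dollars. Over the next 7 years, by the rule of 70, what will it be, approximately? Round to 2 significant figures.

Doubling time ≈ 70/10.3 = 6.80 years.
7 years is 7/6.80 ≈ 1.03 doublings, a factor of 2^1.03 ≈ 2.04.
19747 × 2.04 ≈ 40000 billion dollars.

roughly 40000 billion dollars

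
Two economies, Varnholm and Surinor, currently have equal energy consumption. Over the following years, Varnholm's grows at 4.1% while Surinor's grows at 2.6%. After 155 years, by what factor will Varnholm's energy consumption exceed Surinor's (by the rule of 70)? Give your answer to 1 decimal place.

around 10.0 times

Only the 1.5-point difference matters.
70/1.5 ≈ 46.67 years per doubling of the ratio; 155 years gives 3.32 doublings, so ≈ 10.0×.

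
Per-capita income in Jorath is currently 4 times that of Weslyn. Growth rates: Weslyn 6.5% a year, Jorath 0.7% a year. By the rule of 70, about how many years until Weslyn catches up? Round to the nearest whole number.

What matters is the difference: 5.8 pp.
Rule of 70 on the gap: the ratio halves every 70/5.8 ≈ 12.07 years.
A 4 times gap closes after 2 halvings: 2 × 12.07 ≈ 24 years.

about 24 years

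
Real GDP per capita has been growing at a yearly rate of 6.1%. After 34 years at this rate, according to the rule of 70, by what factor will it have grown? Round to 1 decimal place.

roughly 7.8 times

Doubles every ≈ 11.48 years (70/6.1).
34 years is 2.96 doublings; 2^2.96 ≈ 7.8×.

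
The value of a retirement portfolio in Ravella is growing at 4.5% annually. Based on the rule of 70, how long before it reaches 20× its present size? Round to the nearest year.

At 4.5% it doubles every 70/4.5 ≈ 15.56 years.
Reaching 20× takes log₂(20) ≈ 4.32 doublings.
4.32 × 15.56 ≈ 67 years.

around 67 years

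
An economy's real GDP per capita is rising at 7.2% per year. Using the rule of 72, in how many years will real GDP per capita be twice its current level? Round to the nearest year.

roughly 10 years

72/7.2 ≈ 10.00, so it doubles roughly every 10 years.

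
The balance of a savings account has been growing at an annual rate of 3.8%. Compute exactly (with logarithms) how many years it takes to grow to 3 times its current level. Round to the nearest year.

t = ln(3) / ln(1 + 0.038) = 1.0986 / 0.037296 ≈ 29.46.
≈ 29 years.

29 years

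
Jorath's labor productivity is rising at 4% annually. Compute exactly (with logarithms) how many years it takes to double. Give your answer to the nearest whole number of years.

18 years

t = ln(2) / ln(1 + 0.04) = 0.6931 / 0.039221 ≈ 17.67.
≈ 18 years.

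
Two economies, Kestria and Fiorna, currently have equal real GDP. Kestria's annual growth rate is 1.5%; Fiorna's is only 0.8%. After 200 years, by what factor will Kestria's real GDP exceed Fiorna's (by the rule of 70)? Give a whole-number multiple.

Only the 0.7-point difference matters.
70/0.7 ≈ 100.00 years per doubling of the ratio; 200 years gives 2.00 doublings, so ≈ 4×.

approximately 4 times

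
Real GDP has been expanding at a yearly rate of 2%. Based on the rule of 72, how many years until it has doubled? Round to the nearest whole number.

about 36 years

At 2%, doubling takes about 72/2 = 36.00 years.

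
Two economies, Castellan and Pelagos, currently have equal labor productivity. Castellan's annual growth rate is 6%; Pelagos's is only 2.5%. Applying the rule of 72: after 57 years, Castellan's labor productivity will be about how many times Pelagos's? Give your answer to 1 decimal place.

≈ 6.8 times

Rate gap = 6% − 2.5% = 3.5 points.
The ratio doubles every 72/3.5 ≈ 20.57 years.
57/20.57 ≈ 2.77 doublings → ratio ≈ 2^2.77 ≈ 6.8.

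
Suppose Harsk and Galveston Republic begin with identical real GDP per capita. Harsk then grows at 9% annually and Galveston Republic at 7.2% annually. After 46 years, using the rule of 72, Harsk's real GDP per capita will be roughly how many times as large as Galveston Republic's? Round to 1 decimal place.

approximately 2.2 times

Rate gap = 9% − 7.2% = 1.8 points.
The ratio doubles every 72/1.8 ≈ 40.00 years.
46/40.00 ≈ 1.15 doublings → ratio ≈ 2^1.15 ≈ 2.2.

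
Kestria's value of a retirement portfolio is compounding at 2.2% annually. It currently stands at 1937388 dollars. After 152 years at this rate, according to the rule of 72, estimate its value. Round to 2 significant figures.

Doubling time ≈ 72/2.2 = 32.73 years.
152 years is 152/32.73 ≈ 4.64 doublings, a factor of 2^4.64 ≈ 24.93.
1937388 × 24.93 ≈ 48000000 dollars.

approximately 48000000 dollars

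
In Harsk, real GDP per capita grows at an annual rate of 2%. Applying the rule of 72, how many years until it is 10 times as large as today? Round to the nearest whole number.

approximately 120 years

One doubling takes 72/2 = 36.00 years.
Reaching 10× takes log₂(10) ≈ 3.32 doublings.
3.32 × 36.00 ≈ 120 years.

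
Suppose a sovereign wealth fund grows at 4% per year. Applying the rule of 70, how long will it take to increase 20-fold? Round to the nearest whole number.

One doubling takes 70/4 = 17.50 years.
20× is log₂ 20 ≈ 4.32 doublings, so ≈ 4.32 × 17.50 = 76 years.

approximately 76 years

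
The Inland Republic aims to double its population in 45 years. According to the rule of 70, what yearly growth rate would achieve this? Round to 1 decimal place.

70 / 45 ≈ 1.56, so about 1.6% per year.

around 1.6% per year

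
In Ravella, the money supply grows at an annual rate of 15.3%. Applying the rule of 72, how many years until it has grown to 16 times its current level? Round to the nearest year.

around 19 years

One doubling takes 72/15.3 = 4.71 years.
16× is 4 doublings, so 4 × 4.71 ≈ 19 years.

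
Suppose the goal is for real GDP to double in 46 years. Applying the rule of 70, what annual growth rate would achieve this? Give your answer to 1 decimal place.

70 / 46 ≈ 1.52, so about 1.5% a year.

roughly 1.5% a year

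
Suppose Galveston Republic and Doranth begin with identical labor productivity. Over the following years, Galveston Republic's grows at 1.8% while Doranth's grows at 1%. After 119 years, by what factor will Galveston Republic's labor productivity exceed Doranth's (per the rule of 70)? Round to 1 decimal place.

Only the 0.8-point difference matters.
70/0.8 ≈ 87.50 years per doubling of the ratio; 119 years gives 1.36 doublings, so ≈ 2.6×.

roughly 2.6 times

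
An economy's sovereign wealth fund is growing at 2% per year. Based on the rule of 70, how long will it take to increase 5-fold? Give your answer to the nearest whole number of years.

Doubling time ≈ 70/2 = 35.00 years.
5× is log₂ 5 ≈ 2.32 doublings, so ≈ 2.32 × 35.00 = 81 years.

approximately 81 years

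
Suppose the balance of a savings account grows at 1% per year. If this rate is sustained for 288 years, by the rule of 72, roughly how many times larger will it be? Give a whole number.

Doubling time ≈ 72/1 = 72.00 years.
288/72.00 ≈ 4 doublings, so about 2^4 = 16×.

≈ 16 times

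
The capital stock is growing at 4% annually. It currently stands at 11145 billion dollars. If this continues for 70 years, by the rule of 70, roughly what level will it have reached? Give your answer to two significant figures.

Doubling time ≈ 70/4 = 17.50 years.
70 years is 70/17.50 ≈ 4.00 doublings, a factor of 2^4.00 ≈ 16.00.
11145 × 16.00 ≈ 180000 billion dollars.

180000 billion dollars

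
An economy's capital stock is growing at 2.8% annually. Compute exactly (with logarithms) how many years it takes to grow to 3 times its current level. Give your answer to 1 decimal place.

t = ln(3) / ln(1 + 0.028) = 1.0986 / 0.027615 ≈ 39.78.

39.8 years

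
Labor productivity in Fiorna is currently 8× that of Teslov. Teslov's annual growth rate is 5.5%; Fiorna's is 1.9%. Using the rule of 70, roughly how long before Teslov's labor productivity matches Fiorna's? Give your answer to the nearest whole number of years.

approximately 58 years

The growth-rate gap is 5.5% − 1.9% = 3.6 percentage points.
So the ratio between them halves every 70/3.6 ≈ 19.44 years.
An 8× gap closes after 3 halvings: 3 × 19.44 ≈ 58 years.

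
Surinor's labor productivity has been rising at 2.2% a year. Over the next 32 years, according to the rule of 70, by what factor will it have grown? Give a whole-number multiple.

Doubling time ≈ 70/2.2 = 31.82 years.
32/31.82 ≈ 1 doubling, so about 2^1 = 2×.

roughly 2 times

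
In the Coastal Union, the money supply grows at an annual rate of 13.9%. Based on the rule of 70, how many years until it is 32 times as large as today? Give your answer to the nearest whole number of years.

25 years

At 13.9% it doubles every 70/13.9 ≈ 5.04 years.
32× is 5 doublings, so 5 × 5.04 ≈ 25 years.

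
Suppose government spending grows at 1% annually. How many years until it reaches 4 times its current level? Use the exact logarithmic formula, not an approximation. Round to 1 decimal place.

t = ln(4) / ln(1 + 0.01) = 1.3863 / 0.009950 ≈ 139.33.

139.3 years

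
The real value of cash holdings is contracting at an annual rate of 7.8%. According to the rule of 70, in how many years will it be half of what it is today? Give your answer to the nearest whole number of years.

9 years

The rule works in reverse for decay: 70/7.8 ≈ 8.97 years to halve.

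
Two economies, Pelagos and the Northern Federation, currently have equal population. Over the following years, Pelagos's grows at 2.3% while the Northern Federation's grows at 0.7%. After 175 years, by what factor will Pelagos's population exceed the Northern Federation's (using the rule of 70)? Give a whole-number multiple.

Only the 1.6-point difference matters.
70/1.6 ≈ 43.75 years per doubling of the ratio; 175 years gives 4.00 doublings, so ≈ 16×.

approximately 16 times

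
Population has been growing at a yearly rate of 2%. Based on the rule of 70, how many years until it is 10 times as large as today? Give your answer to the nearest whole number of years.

Doubling time ≈ 70/2 = 35.00 years.
10× is log₂ 10 ≈ 3.32 doublings, so ≈ 3.32 × 35.00 = 116 years.

≈ 116 years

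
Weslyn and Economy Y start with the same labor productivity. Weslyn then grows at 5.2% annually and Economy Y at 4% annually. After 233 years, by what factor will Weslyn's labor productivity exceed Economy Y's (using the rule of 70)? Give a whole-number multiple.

Rate gap = 5.2% − 4% = 1.2 points.
The ratio doubles every 70/1.2 ≈ 58.33 years.
233/58.33 ≈ 3.99 doublings → ratio ≈ 2^3.99 ≈ 16.

roughly 16 times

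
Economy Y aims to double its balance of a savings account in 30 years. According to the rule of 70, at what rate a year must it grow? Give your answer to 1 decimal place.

2.3%

70 / 30 ≈ 2.33, so about 2.3% a year.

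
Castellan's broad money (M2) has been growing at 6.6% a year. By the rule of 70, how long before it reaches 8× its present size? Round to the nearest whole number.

≈ 32 years

Doubling time ≈ 70/6.6 = 10.61 years.
8× is 3 doublings, so 3 × 10.61 ≈ 32 years.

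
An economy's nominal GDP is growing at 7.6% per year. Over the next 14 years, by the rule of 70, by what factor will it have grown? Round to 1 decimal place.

2.9 times

Doubling time ≈ 70/7.6 = 9.21 years.
14 years / 9.21 ≈ 1.52 doublings → factor 2^1.52 ≈ 2.9.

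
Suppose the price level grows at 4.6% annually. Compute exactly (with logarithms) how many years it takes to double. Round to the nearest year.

t = ln(2) / ln(1 + 0.046) = 0.6931 / 0.044973 ≈ 15.41.
≈ 15 years.

15 years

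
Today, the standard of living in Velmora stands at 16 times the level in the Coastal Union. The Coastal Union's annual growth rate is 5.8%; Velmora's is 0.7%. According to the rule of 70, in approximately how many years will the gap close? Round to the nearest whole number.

The growth-rate gap is 5.8% − 0.7% = 5.1 percentage points.
So the ratio between them halves every 70/5.1 ≈ 13.73 years.
A 16 times gap closes after 4 halvings: 4 × 13.73 ≈ 55 years.

roughly 55 years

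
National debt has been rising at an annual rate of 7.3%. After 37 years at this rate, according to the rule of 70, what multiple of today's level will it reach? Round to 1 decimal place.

Doubling time ≈ 70/7.3 = 9.59 years.
37 years / 9.59 ≈ 3.86 doublings → factor 2^3.86 ≈ 14.5.

around 14.5 times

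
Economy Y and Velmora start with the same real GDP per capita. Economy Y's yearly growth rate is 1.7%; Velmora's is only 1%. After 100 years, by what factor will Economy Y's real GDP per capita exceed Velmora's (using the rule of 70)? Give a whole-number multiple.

≈ 2 times

Economy Y pulls ahead at 0.7 pp per year, so the ratio doubles every 70/0.7 ≈ 100.00 years.
In 100 years that's 1.00 doublings: 2^1.00 ≈ 2.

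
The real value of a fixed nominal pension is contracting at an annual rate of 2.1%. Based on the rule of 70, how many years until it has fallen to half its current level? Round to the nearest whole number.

33 years

Halving time ≈ 70 / 2.1 = 33.33 → 33 years.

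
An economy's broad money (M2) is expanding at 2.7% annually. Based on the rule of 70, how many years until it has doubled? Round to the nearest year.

At 2.7%, doubling takes about 70/2.7 = 25.93 years.

26 years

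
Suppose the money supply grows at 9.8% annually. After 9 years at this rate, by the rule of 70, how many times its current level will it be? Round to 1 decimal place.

Doubling time ≈ 70/9.8 = 7.14 years.
9 years / 7.14 ≈ 1.26 doublings → factor 2^1.26 ≈ 2.4.

approximately 2.4 times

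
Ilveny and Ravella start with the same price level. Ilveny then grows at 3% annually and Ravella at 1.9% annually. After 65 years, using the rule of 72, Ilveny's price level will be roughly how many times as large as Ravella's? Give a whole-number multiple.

Ilveny pulls ahead at 1.1 pp per year, so the ratio doubles every 72/1.1 ≈ 65.45 years.
In 65 years that's 0.99 doublings: 2^0.99 ≈ 2.

around 2 times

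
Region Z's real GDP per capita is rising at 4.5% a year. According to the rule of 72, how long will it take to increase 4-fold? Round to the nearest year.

Doubling time ≈ 72/4.5 = 16.00 years.
4 = 2^2, so 2 doublings → 32 years.

roughly 32 years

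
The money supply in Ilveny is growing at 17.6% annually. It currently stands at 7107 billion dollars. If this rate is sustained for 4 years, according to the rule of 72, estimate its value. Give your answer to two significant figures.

Doubling time ≈ 72/17.6 = 4.09 years.
4 years is 4/4.09 ≈ 0.98 doublings, a factor of 2^0.98 ≈ 1.97.
7107 × 1.97 ≈ 14000 billion dollars.

about 14000 billion dollars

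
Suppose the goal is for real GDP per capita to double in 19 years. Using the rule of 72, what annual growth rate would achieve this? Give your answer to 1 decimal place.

72 / 19 ≈ 3.79, so about 3.8% a year.

about 3.8%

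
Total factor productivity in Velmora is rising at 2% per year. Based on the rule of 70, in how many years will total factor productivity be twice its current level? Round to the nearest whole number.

35 years

Doubling time ≈ 70 / 2 = 35.00 years.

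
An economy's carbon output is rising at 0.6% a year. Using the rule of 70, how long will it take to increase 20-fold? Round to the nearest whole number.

roughly 504 years

Doubling time ≈ 70/0.6 = 116.67 years.
20× is log₂ 20 ≈ 4.32 doublings, so ≈ 4.32 × 116.67 = 504 years.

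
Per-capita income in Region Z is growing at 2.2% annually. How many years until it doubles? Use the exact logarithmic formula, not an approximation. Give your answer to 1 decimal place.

t = ln(2) / ln(1 + 0.022) = 0.6931 / 0.021761 ≈ 31.85.

31.9 years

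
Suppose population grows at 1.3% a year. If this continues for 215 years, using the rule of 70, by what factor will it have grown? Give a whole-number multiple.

approximately 16 times

70/1.3 ≈ 53.85 years per doubling.
215 years fits 4 doublings: 2^4 = 16.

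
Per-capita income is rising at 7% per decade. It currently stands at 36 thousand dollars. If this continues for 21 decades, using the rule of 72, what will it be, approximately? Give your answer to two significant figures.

≈ 150 thousand dollars

It doubles every 72/7 ≈ 10.29 decades, so 21 decades is 2.04 doublings.
2^2.04 ≈ 4.11; 36 × 4.11 ≈ 150 thousand dollars.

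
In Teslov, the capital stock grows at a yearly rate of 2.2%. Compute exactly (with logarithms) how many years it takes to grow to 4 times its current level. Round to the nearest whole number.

t = ln(4) / ln(1 + 0.022) = 1.3863 / 0.021761 ≈ 63.71.
≈ 64 years.

64 years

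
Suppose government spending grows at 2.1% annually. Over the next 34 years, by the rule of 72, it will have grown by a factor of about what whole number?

around 2 times

Doubling time ≈ 72/2.1 = 34.29 years.
34/34.29 ≈ 1 doubling, so about 2^1 = 2×.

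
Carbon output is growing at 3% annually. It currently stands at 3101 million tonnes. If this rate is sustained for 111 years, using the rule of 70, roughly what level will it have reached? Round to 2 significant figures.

It doubles every 70/3 ≈ 23.33 years, so 111 years is 4.76 doublings.
2^4.76 ≈ 27.10; 3101 × 27.10 ≈ 84000 million tonnes.

approximately 84000 million tonnes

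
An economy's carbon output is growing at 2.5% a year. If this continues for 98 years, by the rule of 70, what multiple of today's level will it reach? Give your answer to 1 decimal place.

Doubles every ≈ 28.00 years (70/2.5).
98 years is 3.50 doublings; 2^3.50 ≈ 11.3×.

roughly 11.3 times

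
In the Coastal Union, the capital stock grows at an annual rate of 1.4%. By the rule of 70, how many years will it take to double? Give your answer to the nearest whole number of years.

around 50 years

At 1.4%, doubling takes about 70/1.4 = 50.00 years.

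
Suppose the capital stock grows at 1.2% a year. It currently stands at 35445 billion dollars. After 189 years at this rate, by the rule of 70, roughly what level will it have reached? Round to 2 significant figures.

≈ 330000 billion dollars

Doubling time ≈ 70/1.2 = 58.33 years.
189 years is 189/58.33 ≈ 3.24 doublings, a factor of 2^3.24 ≈ 9.45.
35445 × 9.45 ≈ 330000 billion dollars.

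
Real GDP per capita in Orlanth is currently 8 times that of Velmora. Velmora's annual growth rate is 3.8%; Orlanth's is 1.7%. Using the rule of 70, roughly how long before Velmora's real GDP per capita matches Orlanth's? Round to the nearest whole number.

100 years

Velmora gains on Orlanth at 3.8% − 1.7% = 2.1 points a year.
At that relative rate the gap halves every 70/2.1 ≈ 33.33 years.
An 8 times gap closes after 3 halvings: 3 × 33.33 ≈ 100 years.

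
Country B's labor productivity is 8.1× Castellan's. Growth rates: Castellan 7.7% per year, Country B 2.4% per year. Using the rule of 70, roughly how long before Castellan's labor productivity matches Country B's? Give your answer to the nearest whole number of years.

Castellan gains on Country B at 7.7% − 2.4% = 5.3 points a year.
At that relative rate the gap halves every 70/5.3 ≈ 13.21 years.
An 8.1× gap takes log₂(8.1) ≈ 3.02 halvings to close: 3.02 × 13.21 ≈ 40 years.

≈ 40 years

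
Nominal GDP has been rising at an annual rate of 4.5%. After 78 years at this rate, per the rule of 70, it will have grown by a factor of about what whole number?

Doubling time ≈ 70/4.5 = 15.56 years.
78/15.56 ≈ 5 doublings, so about 2^5 = 32×.

≈ 32 times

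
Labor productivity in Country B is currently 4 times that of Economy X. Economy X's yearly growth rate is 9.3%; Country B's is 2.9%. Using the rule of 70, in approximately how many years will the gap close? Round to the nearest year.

The growth-rate gap is 9.3% − 2.9% = 6.4 percentage points.
So the ratio between them halves every 70/6.4 ≈ 10.94 years.
A 4 times gap closes after 2 halvings: 2 × 10.94 ≈ 22 years.

roughly 22 years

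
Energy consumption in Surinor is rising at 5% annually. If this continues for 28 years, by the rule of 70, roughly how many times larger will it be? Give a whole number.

4 times

Doubling time ≈ 70/5 = 14.00 years.
28/14.00 ≈ 2 doublings, so about 2^2 = 4×.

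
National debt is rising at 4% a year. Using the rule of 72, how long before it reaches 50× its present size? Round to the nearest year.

One doubling takes 72/4 = 18.00 years.
50× is log₂ 50 ≈ 5.64 doublings, so ≈ 5.64 × 18.00 = 102 years.

approximately 102 years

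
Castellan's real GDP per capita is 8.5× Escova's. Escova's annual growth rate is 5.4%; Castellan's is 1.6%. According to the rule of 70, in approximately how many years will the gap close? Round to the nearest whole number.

≈ 57 years

Escova gains on Castellan at 5.4% − 1.6% = 3.8 points a year.
At that relative rate the gap halves every 70/3.8 ≈ 18.42 years.
An 8.5× gap takes log₂(8.5) ≈ 3.09 halvings to close: 3.09 × 18.42 ≈ 57 years.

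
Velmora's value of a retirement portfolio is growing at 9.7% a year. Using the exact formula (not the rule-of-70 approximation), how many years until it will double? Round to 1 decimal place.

t = ln(2) / ln(1 + 0.097) = 0.6931 / 0.092579 ≈ 7.49.

7.5 years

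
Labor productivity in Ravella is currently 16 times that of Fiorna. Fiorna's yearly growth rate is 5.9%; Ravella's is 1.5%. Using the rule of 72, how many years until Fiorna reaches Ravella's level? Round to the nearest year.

≈ 65 years

The growth-rate gap is 5.9% − 1.5% = 4.4 percentage points.
So the ratio between them halves every 72/4.4 ≈ 16.36 years.
A 16 times gap closes after 4 halvings: 4 × 16.36 ≈ 65 years.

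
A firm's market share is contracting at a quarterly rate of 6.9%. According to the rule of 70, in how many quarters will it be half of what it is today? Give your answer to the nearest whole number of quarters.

The rule works in reverse for decay: 70/6.9 ≈ 10.14 quarters to halve.

around 10 quarters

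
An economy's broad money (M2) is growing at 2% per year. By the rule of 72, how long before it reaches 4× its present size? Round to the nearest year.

At 2% it doubles every 72/2 ≈ 36.00 years.
Getting to 4× needs 2 doublings: 2 × 36.00 ≈ 72 years.

roughly 72 years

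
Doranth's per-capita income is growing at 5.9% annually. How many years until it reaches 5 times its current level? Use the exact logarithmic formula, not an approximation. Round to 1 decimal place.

28.1 years

t = ln(5) / ln(1 + 0.059) = 1.6094 / 0.057325 ≈ 28.08.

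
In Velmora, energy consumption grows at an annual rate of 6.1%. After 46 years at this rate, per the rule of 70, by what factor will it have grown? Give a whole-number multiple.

about 16 times

At 6.1% one doubling takes ≈ 11.48 years; 46 years is 4 of them, so ×16.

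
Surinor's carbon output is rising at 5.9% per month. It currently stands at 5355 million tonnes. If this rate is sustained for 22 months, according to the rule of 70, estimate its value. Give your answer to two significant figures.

around 19000 million tonnes

Doubling time ≈ 70/5.9 = 11.86 months.
22 months is 22/11.86 ≈ 1.85 doublings, a factor of 2^1.85 ≈ 3.61.
5355 × 3.61 ≈ 19000 million tonnes.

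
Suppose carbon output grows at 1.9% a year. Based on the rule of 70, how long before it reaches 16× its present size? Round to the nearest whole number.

One doubling takes 70/1.9 = 36.84 years.
16 = 2^4, so 4 doublings → 147 years.

around 147 years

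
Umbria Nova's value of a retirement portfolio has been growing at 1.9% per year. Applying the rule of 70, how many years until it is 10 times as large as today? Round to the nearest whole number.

around 122 years

One doubling takes 70/1.9 = 36.84 years.
10× is log₂ 10 ≈ 3.32 doublings, so ≈ 3.32 × 36.84 = 122 years.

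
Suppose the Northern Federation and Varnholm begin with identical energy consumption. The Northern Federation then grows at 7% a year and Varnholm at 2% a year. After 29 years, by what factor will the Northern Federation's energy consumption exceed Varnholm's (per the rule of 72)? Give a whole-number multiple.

around 4 times

Rate gap = 7% − 2% = 5 points.
The ratio doubles every 72/5 ≈ 14.40 years.
29/14.40 ≈ 2.01 doublings → ratio ≈ 2^2.01 ≈ 4.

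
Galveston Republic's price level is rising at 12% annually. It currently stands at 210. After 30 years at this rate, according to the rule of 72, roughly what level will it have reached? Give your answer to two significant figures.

It doubles every 72/12 ≈ 6.00 years, so 30 years is 5.00 doublings.
2^5.00 ≈ 32.00; 210 × 32.00 ≈ 6700.

approximately 6700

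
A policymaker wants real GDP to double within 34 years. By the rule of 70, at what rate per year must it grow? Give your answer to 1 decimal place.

70 / 34 ≈ 2.06, so about 2.1% per year.

around 2.1% per year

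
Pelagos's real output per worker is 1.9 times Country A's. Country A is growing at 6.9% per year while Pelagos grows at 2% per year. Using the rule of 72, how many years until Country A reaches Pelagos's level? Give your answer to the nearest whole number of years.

Country A gains on Pelagos at 6.9% − 2% = 4.9 points a year.
At that relative rate the gap halves every 72/4.9 ≈ 14.69 years.
A 1.9 times gap takes log₂(1.9) ≈ 0.93 halvings to close: 0.93 × 14.69 ≈ 14 years.

roughly 14 years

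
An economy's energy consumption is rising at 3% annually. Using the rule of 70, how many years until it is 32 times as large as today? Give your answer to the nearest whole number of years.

117 years

At 3% it doubles every 70/3 ≈ 23.33 years.
32 = 2^5, so 5 doublings → 117 years.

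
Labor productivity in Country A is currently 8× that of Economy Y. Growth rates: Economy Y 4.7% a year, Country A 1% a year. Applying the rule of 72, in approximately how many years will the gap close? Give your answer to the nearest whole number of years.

The growth-rate gap is 4.7% − 1% = 3.7 percentage points.
So the ratio between them halves every 72/3.7 ≈ 19.46 years.
An 8× gap closes after 3 halvings: 3 × 19.46 ≈ 58 years.

58 years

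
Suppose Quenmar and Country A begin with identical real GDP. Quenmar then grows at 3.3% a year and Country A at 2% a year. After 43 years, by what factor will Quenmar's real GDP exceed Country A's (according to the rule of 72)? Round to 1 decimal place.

about 1.7 times

Rate gap = 3.3% − 2% = 1.3 points.
The ratio doubles every 72/1.3 ≈ 55.38 years.
43/55.38 ≈ 0.78 doublings → ratio ≈ 2^0.78 ≈ 1.7.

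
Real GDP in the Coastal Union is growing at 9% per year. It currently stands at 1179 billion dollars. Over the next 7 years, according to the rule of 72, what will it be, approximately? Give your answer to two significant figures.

Doubling time ≈ 72/9 = 8.00 years.
7 years is 7/8.00 ≈ 0.88 doublings, a factor of 2^0.88 ≈ 1.84.
1179 × 1.84 ≈ 2200 billion dollars.

around 2200 billion dollars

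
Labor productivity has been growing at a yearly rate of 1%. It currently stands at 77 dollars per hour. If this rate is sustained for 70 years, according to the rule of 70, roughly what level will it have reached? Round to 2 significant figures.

It doubles every 70/1 ≈ 70.00 years, so 70 years is 1.00 doublings.
2^1.00 ≈ 2.00; 77 × 2.00 ≈ 150 dollars per hour.

≈ 150 dollars per hour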